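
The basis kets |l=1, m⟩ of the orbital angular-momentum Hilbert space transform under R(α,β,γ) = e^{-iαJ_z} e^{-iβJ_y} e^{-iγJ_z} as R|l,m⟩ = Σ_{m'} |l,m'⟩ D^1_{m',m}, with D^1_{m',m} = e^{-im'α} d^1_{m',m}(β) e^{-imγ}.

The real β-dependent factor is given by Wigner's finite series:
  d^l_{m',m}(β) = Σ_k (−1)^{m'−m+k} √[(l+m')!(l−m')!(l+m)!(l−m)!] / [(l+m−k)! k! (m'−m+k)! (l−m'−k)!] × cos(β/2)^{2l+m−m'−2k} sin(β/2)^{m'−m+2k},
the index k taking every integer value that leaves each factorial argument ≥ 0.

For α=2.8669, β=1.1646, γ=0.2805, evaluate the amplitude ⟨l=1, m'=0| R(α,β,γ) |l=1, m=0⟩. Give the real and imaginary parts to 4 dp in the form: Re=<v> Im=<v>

Re=0.3951 Im=0.0000

First d^1_{0,0}(β=1.1646), then the phase factors e^{-i(0)α} and e^{-i(0)γ}:
With c≡cos(β/2)=0.835200 and s≡sin(β/2)=0.549946, N=[1·1·1·1]^{1/2}=1.000000
The bounds max(0,m−m')=0 and min(l+m,l−m')=1 give 2 terms
  k=0: (−1)^0·1.0000/(1)·0.8352^2·0.5499^0 = +0.697559
  k=1: (−1)^1·1.0000/(1)·0.8352^0·0.5499^2 = -0.302441
d^1_{0,0}(1.1646) = +0.697559 -0.302441 = +0.395118
Phases: e^{-i·(0)·2.8669}=+1.000000+0.000000i, e^{-i·(0)·0.2805}=+1.000000+0.000000i ⇒ D=+0.395118+0.000000i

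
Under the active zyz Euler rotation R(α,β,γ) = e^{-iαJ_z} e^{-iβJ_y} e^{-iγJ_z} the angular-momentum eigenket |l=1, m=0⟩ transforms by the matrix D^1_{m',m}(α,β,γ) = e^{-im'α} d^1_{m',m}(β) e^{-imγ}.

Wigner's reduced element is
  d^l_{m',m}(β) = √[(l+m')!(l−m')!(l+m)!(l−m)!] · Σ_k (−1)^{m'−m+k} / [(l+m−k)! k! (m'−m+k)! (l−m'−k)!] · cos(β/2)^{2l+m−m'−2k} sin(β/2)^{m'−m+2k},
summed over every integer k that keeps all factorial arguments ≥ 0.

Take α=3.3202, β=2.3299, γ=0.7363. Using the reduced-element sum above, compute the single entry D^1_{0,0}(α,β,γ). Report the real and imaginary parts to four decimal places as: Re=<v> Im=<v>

First d^1_{0,0}(β=2.3299), then the phase factors e^{-i(0)α} and e^{-i(0)γ}:
With c≡cos(β/2)=0.394796 and s≡sin(β/2)=0.918769, N=[1·1·1·1]^{1/2}=1.000000
k: max(0,(0)−(0))=0 … min(1+(0),1−(0))=1
  k=0: (−1)^0·1.0000/(1)·0.3948^2·0.9188^0 = +0.155864
  k=1: (−1)^1·1.0000/(1)·0.3948^0·0.9188^2 = -0.844136
d^1_{0,0}(2.3299) = +0.155864 -0.844136 = -0.688271
D = (+1.000000+0.000000i)·(-0.688271)·(+1.000000+0.000000i) = -0.688271+0.000000i

Re=-0.6883 Im=0.0000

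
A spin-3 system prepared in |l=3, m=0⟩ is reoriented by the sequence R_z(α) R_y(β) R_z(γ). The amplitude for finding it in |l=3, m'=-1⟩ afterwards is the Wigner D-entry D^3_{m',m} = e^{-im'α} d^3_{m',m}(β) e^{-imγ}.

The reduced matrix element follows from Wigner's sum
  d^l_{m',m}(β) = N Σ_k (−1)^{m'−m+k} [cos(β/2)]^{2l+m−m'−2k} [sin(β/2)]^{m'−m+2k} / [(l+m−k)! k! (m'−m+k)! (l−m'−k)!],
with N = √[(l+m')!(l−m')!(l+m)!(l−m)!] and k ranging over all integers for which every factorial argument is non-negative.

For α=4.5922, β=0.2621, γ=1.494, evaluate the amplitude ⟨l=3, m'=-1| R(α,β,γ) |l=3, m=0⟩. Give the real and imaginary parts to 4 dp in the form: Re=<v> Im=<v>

D^3_{-1,0}(4.5922,0.2621,1.494) = e^{-i·-1·4.5922}·d^3_{-1,0}(0.2621)·e^{-i·0·1.494}. Compute d first:
c=cos(0.2621/2)=0.991425, s=sin(0.2621/2)=0.130675; N=√[2·24·6·6]=41.569219
The bounds max(0,m−m')=1 and min(l+m,l−m')=3 give 3 terms
  k=1: (−1)^0·41.5692/(12)·0.9914^5·0.1307^1 = +0.433594
  k=2: (−1)^1·41.5692/(4)·0.9914^3·0.1307^3 = -0.022598
  k=3: (−1)^2·41.5692/(12)·0.9914^1·0.1307^5 = +0.000131
d^3_{-1,0}(0.2621) = +0.433594 -0.022598 +0.000131 = +0.411127
D = (-0.119900-0.992786i)·(+0.411127)·(+1.000000+0.000000i) = -0.049294-0.408161i

Re=-0.0493 Im=-0.4082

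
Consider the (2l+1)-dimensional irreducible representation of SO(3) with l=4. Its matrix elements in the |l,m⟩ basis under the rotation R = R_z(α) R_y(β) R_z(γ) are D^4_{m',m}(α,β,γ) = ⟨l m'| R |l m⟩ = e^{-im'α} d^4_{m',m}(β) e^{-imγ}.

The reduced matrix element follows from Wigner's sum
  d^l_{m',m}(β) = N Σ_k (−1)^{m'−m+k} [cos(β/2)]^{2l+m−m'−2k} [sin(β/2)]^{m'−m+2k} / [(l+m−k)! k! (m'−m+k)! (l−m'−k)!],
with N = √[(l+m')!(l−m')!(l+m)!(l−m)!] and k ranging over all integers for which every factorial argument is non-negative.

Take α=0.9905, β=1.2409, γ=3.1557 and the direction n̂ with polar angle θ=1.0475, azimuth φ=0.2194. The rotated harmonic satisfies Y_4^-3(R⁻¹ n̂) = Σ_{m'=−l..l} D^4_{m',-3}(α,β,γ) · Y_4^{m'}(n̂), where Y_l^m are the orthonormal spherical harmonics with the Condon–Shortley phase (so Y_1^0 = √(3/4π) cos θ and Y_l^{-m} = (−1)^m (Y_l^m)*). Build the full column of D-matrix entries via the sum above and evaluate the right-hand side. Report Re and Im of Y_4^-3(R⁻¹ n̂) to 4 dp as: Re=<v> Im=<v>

Need the full column D^4_{m',-3} for m'=−4..4 at α=0.9905, β=1.2409, γ=3.1557.
cos(β/2)=0.813617, sin(β/2)=0.581401
d^4_{-4,-3}: single k=1 term ⇒ +0.388115;  D = +0.252417+0.294820i
d^4_{-3,-3}: k∈[0..1] ⇒ +0.192026 -0.686388 = -0.494362;  D = -0.490333+0.062993i
d^4_{-2,-3}: k∈[0..1] ⇒ -0.513428 +0.786526 = +0.273098;  D = +0.119409-0.245609i
d^4_{-1,-3}: k∈[0..1] ⇒ +0.778291 -0.662374 = +0.115918;  D = -0.059396-0.099544i
d^4_{0,-3}: k∈[0..1] ⇒ -0.829071 +0.423354 = -0.405717;  D = +0.405354+0.017166i
d^4_{1,-3}: k∈[0..1] ⇒ +0.662374 -0.202939 = +0.459434;  D = -0.267926+0.373223i
d^4_{2,-3}: k∈[0..1] ⇒ -0.401629 +0.068362 = -0.333267;  D = -0.119856-0.310969i
d^4_{3,-3}: k∈[0..1] ⇒ +0.178976 -0.013056 = +0.165920;  D = +0.162191+0.034979i
d^4_{4,-3}: single k=0 term ⇒ -0.051677;  D = -0.036807+0.036273i
Y_4^{m'}(θ=1.0475,φ=0.2194) and Σ D·Y over m':
  (+0.2524+0.2948i)·(+0.1592-0.1916i)  (-0.4903+0.0630i)·(+0.3216-0.2486i)  (+0.1194-0.2456i)·(+0.1700-0.0798i)  (-0.0594-0.0995i)·(-0.2502+0.0558i)  (+0.4054+0.0172i)·(-0.2443+0.0000i)  (-0.2679+0.3732i)·(+0.2502+0.0558i)  (-0.1199-0.3110i)·(+0.1700+0.0798i)  (+0.1622+0.0350i)·(-0.3216-0.2486i)  (-0.0368+0.0363i)·(+0.1592+0.1916i)
Y_4^-3(R⁻¹ n̂) = -0.262942+0.070020i

Re=-0.2629 Im=0.0700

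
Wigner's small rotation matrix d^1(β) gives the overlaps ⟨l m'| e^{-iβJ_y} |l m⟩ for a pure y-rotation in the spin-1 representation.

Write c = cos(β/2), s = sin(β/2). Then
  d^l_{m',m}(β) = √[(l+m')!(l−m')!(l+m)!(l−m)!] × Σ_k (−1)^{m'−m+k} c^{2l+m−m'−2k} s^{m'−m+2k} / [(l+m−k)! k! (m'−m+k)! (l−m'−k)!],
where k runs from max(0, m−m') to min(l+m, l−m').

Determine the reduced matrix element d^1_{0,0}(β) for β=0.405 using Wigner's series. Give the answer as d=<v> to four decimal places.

d=0.9191

d^1_{0,0}(β=0.405) via Wigner's sum:
c=cos(0.405/2)=0.979567, s=sin(0.405/2)=0.201119; N=√[1·1·1·1]=1.000000
k∈{0,1} keeps every argument non-negative
  k=0: (−1)^0·1.0000/(1)·0.9796^2·0.2011^0 = +0.959551
  k=1: (−1)^1·1.0000/(1)·0.9796^0·0.2011^2 = -0.040449
d^1_{0,0}(0.405) = +0.959551 -0.040449 = +0.919102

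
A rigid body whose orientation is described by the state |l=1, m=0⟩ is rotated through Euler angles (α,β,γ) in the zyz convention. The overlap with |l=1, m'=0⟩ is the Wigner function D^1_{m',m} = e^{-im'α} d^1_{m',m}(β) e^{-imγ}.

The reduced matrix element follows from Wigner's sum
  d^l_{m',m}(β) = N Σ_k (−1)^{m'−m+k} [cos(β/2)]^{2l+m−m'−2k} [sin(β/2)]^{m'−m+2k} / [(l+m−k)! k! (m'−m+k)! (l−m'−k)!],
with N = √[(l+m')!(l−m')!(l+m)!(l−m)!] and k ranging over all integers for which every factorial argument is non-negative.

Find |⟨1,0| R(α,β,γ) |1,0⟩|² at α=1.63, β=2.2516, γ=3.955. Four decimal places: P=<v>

P=0.3962

First d^1_{0,0}(β=2.2516), then the phase factors e^{-i(0)α} and e^{-i(0)γ}:
Half-angle: c=0.430455, s=0.902612. N=√(1·1·1·1)=1.000000
k: max(0,(0)−(0))=0 … min(1+(0),1−(0))=1
  k=0: (−1)^0·1.0000/(1)·0.4305^2·0.9026^0 = +0.185291
  k=1: (−1)^1·1.0000/(1)·0.4305^0·0.9026^2 = -0.814709
d^1_{0,0}(2.2516) = +0.185291 -0.814709 = -0.629418
|D^1_{0,0}|² = |d^1_{0,0}(β)|² = (-0.629418)² = 0.396167 (the z-rotation phases have unit modulus)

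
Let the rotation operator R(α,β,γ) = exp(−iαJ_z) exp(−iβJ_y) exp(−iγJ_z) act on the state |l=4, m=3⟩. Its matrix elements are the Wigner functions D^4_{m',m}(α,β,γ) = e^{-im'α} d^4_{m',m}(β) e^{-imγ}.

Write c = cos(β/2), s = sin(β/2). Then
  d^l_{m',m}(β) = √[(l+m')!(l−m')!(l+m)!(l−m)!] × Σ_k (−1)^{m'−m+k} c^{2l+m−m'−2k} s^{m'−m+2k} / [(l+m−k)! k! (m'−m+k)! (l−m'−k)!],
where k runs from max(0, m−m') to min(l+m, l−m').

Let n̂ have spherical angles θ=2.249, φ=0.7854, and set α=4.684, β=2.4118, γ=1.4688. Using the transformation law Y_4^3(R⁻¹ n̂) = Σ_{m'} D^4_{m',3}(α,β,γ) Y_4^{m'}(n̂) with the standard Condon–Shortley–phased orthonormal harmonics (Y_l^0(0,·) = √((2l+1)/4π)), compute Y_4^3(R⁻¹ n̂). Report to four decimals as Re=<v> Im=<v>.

Need the full column D^4_{m',3} for m'=−4..4 at α=4.684, β=2.4118, γ=1.4688.
cos(β/2)=0.356852, sin(β/2)=0.934161
d^4_{-4,3}: single k=7 term ⇒ +0.626592;  D = -0.119834+0.615027i
d^4_{-3,3}: k∈[6..7] ⇒ +0.592386 -0.579927 = +0.012460;  D = -0.012157-0.002729i
d^4_{-2,3}: k∈[5..6] ⇒ +0.362877 -0.828904 = -0.466027;  D = -0.114941+0.451630i
d^4_{-1,3}: k∈[4..5] ⇒ +0.163365 -0.671703 = -0.508338;  D = -0.488876-0.139309i
d^4_{0,3}: k∈[3..4] ⇒ +0.055818 -0.382506 = -0.326688;  D = +0.098410-0.311513i
d^4_{1,3}: k∈[2..3] ⇒ +0.014304 -0.163365 = -0.149062;  D = +0.140806+0.048919i
d^4_{2,3}: k∈[1..2] ⇒ +0.002576 -0.052953 = -0.050378;  D = -0.017877+0.047099i
d^4_{3,3}: k∈[0..1] ⇒ +0.000263 -0.012615 = -0.012352;  D = -0.011419-0.004709i
d^4_{4,3}: single k=0 term ⇒ -0.001947;  D = +0.000793-0.001778i
Y_4^{m'}(θ=2.249,φ=0.7854) and Σ D·Y over m':
  (-0.1198+0.6150i)·(-0.1627+0.0000i)  (-0.0122-0.0027i)·(+0.2622+0.2622i)  (-0.1149+0.4516i)·(-0.0000-0.3561i)  (-0.4889-0.1393i)·(+0.0400-0.0400i)  (+0.0984-0.3115i)·(-0.3582+0.0000i)  (+0.1408+0.0489i)·(-0.0400-0.0400i)  (-0.0179+0.0471i)·(-0.0000+0.3561i)  (-0.0114-0.0047i)·(-0.2622+0.2622i)  (+0.0008-0.0018i)·(-0.1627-0.0000i)
Y_4^3(R⁻¹ n̂) = +0.101132+0.047079i

Re=0.1011 Im=0.0471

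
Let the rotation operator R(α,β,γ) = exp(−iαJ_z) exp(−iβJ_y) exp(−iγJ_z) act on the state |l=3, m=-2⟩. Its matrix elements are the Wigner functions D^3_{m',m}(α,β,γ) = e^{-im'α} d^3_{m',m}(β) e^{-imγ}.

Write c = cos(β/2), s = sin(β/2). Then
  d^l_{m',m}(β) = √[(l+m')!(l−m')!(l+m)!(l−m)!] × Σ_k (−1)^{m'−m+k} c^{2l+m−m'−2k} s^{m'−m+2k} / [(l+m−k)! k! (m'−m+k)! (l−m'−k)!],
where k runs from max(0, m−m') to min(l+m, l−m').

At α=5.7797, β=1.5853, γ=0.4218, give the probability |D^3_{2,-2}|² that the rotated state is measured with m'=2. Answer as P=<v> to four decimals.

Split into d^3_{2,-2}(β=1.5853) × two z-phases.
With c≡cos(β/2)=0.701960 and s≡sin(β/2)=0.712216, N=[120·1·1·120]^{1/2}=120.000000
k∈{0,1} keeps every argument non-negative
  k=0: (−1)^4·120.0000/(24)·0.7020^2·0.7122^4 = +0.633931
  k=1: (−1)^5·120.0000/(120)·0.7020^0·0.7122^6 = -0.130518
d^3_{2,-2}(1.5853) = +0.633931 -0.130518 = +0.503413
|D^3_{2,-2}|² = |d^3_{2,-2}(β)|² = (+0.503413)² = 0.253425 (the z-rotation phases have unit modulus)

P=0.2534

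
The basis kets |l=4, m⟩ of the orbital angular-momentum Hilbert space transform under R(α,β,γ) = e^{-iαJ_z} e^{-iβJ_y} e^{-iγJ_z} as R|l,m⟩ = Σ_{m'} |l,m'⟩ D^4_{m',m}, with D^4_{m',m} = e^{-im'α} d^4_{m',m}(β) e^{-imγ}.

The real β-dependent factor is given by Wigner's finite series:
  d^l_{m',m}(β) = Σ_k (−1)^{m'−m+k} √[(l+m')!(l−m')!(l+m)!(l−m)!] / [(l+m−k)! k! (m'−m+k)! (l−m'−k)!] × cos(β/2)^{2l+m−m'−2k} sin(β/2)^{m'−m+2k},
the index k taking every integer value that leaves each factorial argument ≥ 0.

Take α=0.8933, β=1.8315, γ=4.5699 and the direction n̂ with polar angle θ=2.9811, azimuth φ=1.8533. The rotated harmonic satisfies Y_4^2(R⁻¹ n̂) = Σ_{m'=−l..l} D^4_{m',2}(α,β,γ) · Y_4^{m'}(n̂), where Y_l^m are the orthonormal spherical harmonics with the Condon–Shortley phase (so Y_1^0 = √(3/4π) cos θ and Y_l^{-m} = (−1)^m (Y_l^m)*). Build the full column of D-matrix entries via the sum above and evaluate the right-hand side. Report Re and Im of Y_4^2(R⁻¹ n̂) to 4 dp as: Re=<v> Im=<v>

Re=0.0440 Im=0.0279

Need the full column D^4_{m',2} for m'=−4..4 at α=0.8933, β=1.8315, γ=4.5699.
cos(β/2)=0.609196, sin(β/2)=0.793020
d^4_{-4,2}: single k=6 term ⇒ +0.488424;  D = +0.368298+0.320804i
d^4_{-3,2}: k∈[5..6] ⇒ +0.795933 -0.449582 = +0.346351;  D = +0.340957-0.060887i
d^4_{-2,2}: k∈[4..6] ⇒ +0.817063 -1.107641 +0.156413 = -0.134166;  D = -0.064415+0.117692i
d^4_{-1,2}: k∈[3..5] ⇒ +0.591769 -1.504171 +0.509778 = -0.402624;  D = +0.154010+0.372004i
d^4_{0,2}: k∈[2..4] ⇒ +0.304952 -1.378015 +0.875667 = -0.197396;  D = +0.189434+0.055495i
d^4_{1,2}: k∈[1..3] ⇒ +0.104766 -0.887653 +1.002781 = +0.219893;  D = -0.180446+0.125667i
d^4_{2,2}: k∈[0..2] ⇒ +0.018970 -0.385737 +0.817063 = +0.450295;  D = -0.031124+0.449218i
d^4_{3,2}: k∈[0..1] ⇒ -0.092395 +0.469702 = +0.377307;  D = +0.276926+0.256267i
d^4_{4,2}: single k=0 term ⇒ +0.170094;  D = +0.168269-0.024852i
Y_4^{m'}(θ=2.9811,φ=1.8533) and Σ D·Y over m':
  (+0.3683+0.3208i)·(+0.0001-0.0003i)  (+0.3410-0.0609i)·(-0.0038-0.0033i)  (-0.0644+0.1177i)·(-0.0420+0.0266i)  (+0.1540+0.3720i)·(+0.0795+0.2739i)  (+0.1894+0.0555i)·(+0.7406+0.0000i)  (-0.1804+0.1257i)·(-0.0795+0.2739i)  (-0.0311+0.4492i)·(-0.0420-0.0266i)  (+0.2769+0.2563i)·(+0.0038-0.0033i)  (+0.1683-0.0249i)·(+0.0001+0.0003i)
Y_4^2(R⁻¹ n̂) = +0.043998+0.027868i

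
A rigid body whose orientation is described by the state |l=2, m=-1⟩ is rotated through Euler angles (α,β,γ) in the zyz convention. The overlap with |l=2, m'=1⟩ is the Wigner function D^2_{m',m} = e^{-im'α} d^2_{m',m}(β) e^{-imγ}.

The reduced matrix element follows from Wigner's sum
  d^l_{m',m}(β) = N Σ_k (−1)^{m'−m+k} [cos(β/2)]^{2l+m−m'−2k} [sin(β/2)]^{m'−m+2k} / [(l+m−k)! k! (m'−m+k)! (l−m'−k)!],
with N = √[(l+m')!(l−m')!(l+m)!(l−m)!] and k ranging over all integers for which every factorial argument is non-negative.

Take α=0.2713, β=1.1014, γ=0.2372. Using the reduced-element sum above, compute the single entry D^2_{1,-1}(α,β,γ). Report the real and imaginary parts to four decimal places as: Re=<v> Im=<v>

Re=0.5213 Im=-0.0178

Split into d^2_{1,-1}(β=1.1014) × two z-phases.
With c≡cos(β/2)=0.852158 and s≡sin(β/2)=0.523284, N=[6·1·1·6]^{1/2}=6.000000
The bounds max(0,m−m')=0 and min(l+m,l−m')=1 give 2 terms
  k=0: (−1)^2·6.0000/(2)·0.8522^2·0.5233^2 = +0.596536
  k=1: (−1)^3·6.0000/(6)·0.8522^0·0.5233^4 = -0.074981
d^2_{1,-1}(1.1014) = +0.596536 -0.074981 = +0.521555
D = (+0.963423-0.267984i)·(+0.521555)·(+0.972000+0.234982i) = +0.521252-0.017782i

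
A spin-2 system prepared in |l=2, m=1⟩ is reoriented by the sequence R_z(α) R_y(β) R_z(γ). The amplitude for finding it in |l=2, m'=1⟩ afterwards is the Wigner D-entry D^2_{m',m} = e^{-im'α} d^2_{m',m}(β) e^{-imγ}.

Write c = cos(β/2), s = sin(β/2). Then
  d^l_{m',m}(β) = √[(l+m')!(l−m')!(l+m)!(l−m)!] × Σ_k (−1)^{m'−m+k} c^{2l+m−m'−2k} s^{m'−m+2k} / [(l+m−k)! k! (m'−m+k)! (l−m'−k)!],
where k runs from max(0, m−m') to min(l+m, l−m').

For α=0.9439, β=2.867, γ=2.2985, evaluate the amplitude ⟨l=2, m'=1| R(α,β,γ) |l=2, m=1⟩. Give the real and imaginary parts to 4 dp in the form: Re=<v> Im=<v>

First d^2_{1,1}(β=2.867), then the phase factors e^{-i(1)α} and e^{-i(1)γ}:
Half-angle: c=0.136865, s=0.990590. N=√(6·1·6·1)=6.000000
Admissible k: 0..1 (factorial args all ≥0)
  k=0: (−1)^0·6.0000/(6)·0.1369^4·0.9906^0 = +0.000351
  k=1: (−1)^1·6.0000/(2)·0.1369^2·0.9906^2 = -0.055144
d^2_{1,1}(2.867) = +0.000351 -0.055144 = -0.054793
Phases: e^{-i·(1)·0.9439}=+0.586634-0.809852i, e^{-i·(1)·2.2985}=-0.665157-0.746704i ⇒ D=+0.054515-0.005514i

Re=0.0545 Im=-0.0055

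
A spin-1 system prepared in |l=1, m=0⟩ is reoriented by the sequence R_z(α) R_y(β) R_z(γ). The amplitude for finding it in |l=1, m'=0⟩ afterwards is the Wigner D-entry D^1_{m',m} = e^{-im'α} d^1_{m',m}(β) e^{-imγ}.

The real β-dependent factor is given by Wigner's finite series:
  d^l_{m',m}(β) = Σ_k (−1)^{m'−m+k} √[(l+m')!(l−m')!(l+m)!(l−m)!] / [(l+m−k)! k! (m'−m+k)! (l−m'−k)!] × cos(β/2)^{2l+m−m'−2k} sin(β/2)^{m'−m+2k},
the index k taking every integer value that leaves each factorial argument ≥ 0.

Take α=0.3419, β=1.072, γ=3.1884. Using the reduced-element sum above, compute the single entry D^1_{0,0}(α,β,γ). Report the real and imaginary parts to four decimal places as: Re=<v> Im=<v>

Re=0.4784 Im=0.0000

First d^1_{0,0}(β=1.072), then the phase factors e^{-i(0)α} and e^{-i(0)γ}:
c=cos(1.072/2)=0.859758, s=sin(1.072/2)=0.510701; N=√[1·1·1·1]=1.000000
k: max(0,(0)−(0))=0 … min(1+(0),1−(0))=1
  k=0: (−1)^0·1.0000/(1)·0.8598^2·0.5107^0 = +0.739184
  k=1: (−1)^1·1.0000/(1)·0.8598^0·0.5107^2 = -0.260816
d^1_{0,0}(1.072) = +0.739184 -0.260816 = +0.478369
Attach z-rotation phases: D = e^{-i(0)(0.3419)}·(+0.478369)·e^{-i(0)(3.1884)} = +0.478369+0.000000i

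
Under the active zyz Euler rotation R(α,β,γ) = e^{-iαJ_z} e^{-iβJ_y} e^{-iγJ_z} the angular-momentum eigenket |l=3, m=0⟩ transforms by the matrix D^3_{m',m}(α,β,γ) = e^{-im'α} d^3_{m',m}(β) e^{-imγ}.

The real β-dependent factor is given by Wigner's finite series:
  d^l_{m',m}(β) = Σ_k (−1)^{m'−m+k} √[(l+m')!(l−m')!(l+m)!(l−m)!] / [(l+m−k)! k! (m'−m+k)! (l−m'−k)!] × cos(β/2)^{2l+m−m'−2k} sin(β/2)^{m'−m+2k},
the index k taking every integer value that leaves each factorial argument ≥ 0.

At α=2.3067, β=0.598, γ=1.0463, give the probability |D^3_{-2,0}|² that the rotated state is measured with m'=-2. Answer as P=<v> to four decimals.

P=0.1287

Split into d^3_{-2,0}(β=0.598) × two z-phases.
Half-angle: c=0.955632, s=0.294565. N=√(1·120·6·6)=65.726707
k∈{2,3} keeps every argument non-negative
  k=2: (−1)^0·65.7267/(12)·0.9556^4·0.2946^2 = +0.396355
  k=3: (−1)^1·65.7267/(12)·0.9556^2·0.2946^4 = -0.037659
d^3_{-2,0}(0.598) = +0.396355 -0.037659 = +0.358696
|D^3_{-2,0}|² = |d^3_{-2,0}(β)|² = (+0.358696)² = 0.128663 (the z-rotation phases have unit modulus)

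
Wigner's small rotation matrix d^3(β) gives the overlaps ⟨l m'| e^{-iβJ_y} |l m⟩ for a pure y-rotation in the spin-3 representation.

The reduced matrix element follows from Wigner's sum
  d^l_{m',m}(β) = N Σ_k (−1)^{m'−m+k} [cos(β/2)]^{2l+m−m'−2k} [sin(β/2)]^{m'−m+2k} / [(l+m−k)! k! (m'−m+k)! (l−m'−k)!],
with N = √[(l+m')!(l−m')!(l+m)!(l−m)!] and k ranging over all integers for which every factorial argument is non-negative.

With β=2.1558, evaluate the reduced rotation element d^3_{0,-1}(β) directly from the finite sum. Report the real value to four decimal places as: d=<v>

d=-0.1894

d^3_{0,-1}(β=2.1558) via Wigner's sum:
With c≡cos(β/2)=0.473179 and s≡sin(β/2)=0.880966, N=[6·6·2·24]^{1/2}=41.569219
k: max(0,(-1)−(0))=0 … min(3+(-1),3−(0))=2
  k=0: (−1)^1·41.5692/(12)·0.4732^5·0.8810^1 = -0.072390
  k=1: (−1)^2·41.5692/(4)·0.4732^3·0.8810^3 = +0.752778
  k=2: (−1)^3·41.5692/(12)·0.4732^1·0.8810^5 = -0.869786
d^3_{0,-1}(2.1558) = -0.072390 +0.752778 -0.869786 = -0.189398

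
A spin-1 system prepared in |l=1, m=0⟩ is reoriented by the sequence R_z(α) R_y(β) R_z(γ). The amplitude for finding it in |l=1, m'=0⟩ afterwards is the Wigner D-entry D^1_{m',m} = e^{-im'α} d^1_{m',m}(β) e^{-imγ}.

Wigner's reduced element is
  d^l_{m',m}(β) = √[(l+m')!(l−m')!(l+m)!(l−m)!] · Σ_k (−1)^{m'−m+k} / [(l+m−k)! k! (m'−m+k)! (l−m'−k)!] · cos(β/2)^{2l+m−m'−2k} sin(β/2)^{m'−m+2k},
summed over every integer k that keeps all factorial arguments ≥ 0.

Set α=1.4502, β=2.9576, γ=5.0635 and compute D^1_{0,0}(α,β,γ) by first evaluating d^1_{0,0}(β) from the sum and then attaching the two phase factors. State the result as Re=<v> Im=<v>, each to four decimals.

Re=-0.9831 Im=0.0000

D^1_{0,0}(1.4502,2.9576,5.0635) = e^{-i·0·1.4502}·d^1_{0,0}(2.9576)·e^{-i·0·5.0635}. Compute d first:
With c≡cos(β/2)=0.091867 and s≡sin(β/2)=0.995771, N=[1·1·1·1]^{1/2}=1.000000
Admissible k: 0..1 (factorial args all ≥0)
  k=0: (−1)^0·1.0000/(1)·0.0919^2·0.9958^0 = +0.008439
  k=1: (−1)^1·1.0000/(1)·0.0919^0·0.9958^2 = -0.991561
d^1_{0,0}(2.9576) = +0.008439 -0.991561 = -0.983121
Attach z-rotation phases: D = e^{-i(0)(1.4502)}·(-0.983121)·e^{-i(0)(5.0635)} = -0.983121+0.000000i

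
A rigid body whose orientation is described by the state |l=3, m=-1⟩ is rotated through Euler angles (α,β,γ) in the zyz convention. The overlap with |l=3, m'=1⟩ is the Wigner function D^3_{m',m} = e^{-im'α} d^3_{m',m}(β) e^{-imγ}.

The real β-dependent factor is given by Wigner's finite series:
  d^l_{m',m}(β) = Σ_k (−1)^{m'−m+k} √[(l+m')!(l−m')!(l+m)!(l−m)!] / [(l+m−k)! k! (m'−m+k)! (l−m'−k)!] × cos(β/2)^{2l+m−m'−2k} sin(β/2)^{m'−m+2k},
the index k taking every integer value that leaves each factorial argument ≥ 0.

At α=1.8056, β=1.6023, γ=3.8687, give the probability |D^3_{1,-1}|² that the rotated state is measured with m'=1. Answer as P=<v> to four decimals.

P=0.0281

First d^3_{1,-1}(β=1.6023), then the phase factors e^{-i(1)α} and e^{-i(-1)γ}:
Half-angle: c=0.695881, s=0.718157. N=√(24·2·2·24)=48.000000
k: max(0,(-1)−(1))=0 … min(3+(-1),3−(1))=2
  k=0: (−1)^2·48.0000/(8)·0.6959^4·0.7182^2 = +0.725655
  k=1: (−1)^3·48.0000/(6)·0.6959^2·0.7182^4 = -1.030475
  k=2: (−1)^4·48.0000/(48)·0.6959^0·0.7182^6 = +0.137188
d^3_{1,-1}(1.6023) = +0.725655 -1.030475 +0.137188 = -0.167632
|D^3_{1,-1}|² = |d^3_{1,-1}(β)|² = (-0.167632)² = 0.028100 (the z-rotation phases have unit modulus)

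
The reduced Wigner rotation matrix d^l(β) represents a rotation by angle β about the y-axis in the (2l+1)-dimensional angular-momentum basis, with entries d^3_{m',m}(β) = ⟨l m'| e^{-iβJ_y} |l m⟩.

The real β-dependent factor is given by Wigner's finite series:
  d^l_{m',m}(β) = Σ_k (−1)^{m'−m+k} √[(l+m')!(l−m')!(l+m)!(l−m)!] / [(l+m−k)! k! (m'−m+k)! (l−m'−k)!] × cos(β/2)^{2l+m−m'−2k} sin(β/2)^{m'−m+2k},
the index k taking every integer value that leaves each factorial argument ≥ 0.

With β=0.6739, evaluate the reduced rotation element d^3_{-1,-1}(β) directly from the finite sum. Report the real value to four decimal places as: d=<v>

d=0.0768

d^3_{-1,-1}(β=0.6739) via Wigner's sum:
Half-angle: c=0.943767, s=0.330610. N=√(2·24·2·24)=48.000000
Admissible k: 0..2 (factorial args all ≥0)
  k=0: (−1)^0·48.0000/(48)·0.9438^6·0.3306^0 = +0.706626
  k=1: (−1)^1·48.0000/(6)·0.9438^4·0.3306^2 = -0.693717
  k=2: (−1)^2·48.0000/(8)·0.9438^2·0.3306^4 = +0.063848
d^3_{-1,-1}(0.6739) = +0.706626 -0.693717 +0.063848 = +0.076757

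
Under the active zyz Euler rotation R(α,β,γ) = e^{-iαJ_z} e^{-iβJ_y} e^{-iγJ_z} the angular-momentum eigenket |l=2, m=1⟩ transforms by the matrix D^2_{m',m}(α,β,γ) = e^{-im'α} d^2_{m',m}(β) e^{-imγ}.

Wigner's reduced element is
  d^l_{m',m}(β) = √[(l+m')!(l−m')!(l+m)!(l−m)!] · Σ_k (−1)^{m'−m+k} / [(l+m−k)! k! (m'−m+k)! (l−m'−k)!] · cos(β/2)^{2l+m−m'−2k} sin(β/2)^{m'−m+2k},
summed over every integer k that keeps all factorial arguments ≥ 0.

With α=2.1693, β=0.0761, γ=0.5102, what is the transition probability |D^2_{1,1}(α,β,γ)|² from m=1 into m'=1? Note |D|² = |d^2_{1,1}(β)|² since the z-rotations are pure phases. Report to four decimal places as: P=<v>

D^2_{1,1}(2.1693,0.0761,0.5102) = e^{-i·1·2.1693}·d^2_{1,1}(0.0761)·e^{-i·1·0.5102}. Compute d first:
Half-angle: c=0.999276, s=0.038041. N=√(6·1·6·1)=6.000000
The bounds max(0,m−m')=0 and min(l+m,l−m')=1 give 2 terms
  k=0: (−1)^0·6.0000/(6)·0.9993^4·0.0380^0 = +0.997108
  k=1: (−1)^1·6.0000/(2)·0.9993^2·0.0380^2 = -0.004335
d^2_{1,1}(0.0761) = +0.997108 -0.004335 = +0.992773
|D^2_{1,1}|² = |d^2_{1,1}(β)|² = (+0.992773)² = 0.985598 (the z-rotation phases have unit modulus)

P=0.9856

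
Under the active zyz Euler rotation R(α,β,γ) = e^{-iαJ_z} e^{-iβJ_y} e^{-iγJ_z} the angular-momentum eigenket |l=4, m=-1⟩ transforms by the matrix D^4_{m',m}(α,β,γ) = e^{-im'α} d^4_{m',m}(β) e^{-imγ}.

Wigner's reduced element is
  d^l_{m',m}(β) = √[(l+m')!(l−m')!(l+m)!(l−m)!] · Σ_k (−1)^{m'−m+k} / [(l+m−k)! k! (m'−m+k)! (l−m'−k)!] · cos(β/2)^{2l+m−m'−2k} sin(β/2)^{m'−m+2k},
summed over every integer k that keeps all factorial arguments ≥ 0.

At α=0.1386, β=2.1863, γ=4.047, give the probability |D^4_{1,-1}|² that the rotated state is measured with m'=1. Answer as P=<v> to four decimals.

P=0.1675

Split into d^4_{1,-1}(β=2.1863) × two z-phases.
c=cos(2.1863/2)=0.459690, s=sin(2.1863/2)=0.888079; N=√[120·6·6·120]=720.000000
k: max(0,(-1)−(1))=0 … min(4+(-1),4−(1))=3
  k=0: (−1)^2·720.0000/(72)·0.4597^6·0.8881^2 = +0.074421
  k=1: (−1)^3·720.0000/(24)·0.4597^4·0.8881^4 = -0.833277
  k=2: (−1)^4·720.0000/(48)·0.4597^2·0.8881^6 = +1.555007
  k=3: (−1)^5·720.0000/(720)·0.4597^0·0.8881^8 = -0.386914
d^4_{1,-1}(2.1863) = +0.074421 -0.833277 +1.555007 -0.386914 = +0.409237
|D^4_{1,-1}|² = |d^4_{1,-1}(β)|² = (+0.409237)² = 0.167475 (the z-rotation phases have unit modulus)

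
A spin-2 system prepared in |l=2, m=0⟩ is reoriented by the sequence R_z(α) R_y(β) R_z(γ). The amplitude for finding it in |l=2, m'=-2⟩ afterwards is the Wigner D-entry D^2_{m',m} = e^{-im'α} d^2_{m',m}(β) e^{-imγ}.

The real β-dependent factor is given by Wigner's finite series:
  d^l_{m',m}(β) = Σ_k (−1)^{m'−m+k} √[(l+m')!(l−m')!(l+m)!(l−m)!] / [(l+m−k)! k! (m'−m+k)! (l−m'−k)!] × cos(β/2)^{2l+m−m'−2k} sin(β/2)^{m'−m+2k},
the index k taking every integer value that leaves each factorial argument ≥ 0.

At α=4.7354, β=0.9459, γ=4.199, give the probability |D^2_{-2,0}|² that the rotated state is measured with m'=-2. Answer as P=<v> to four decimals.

P=0.1622

First d^2_{-2,0}(β=0.9459), then the phase factors e^{-i(-2)α} and e^{-i(0)γ}:
With c≡cos(β/2)=0.890228 and s≡sin(β/2)=0.455514, N=[1·24·2·2]^{1/2}=9.797959
Admissible k: 2..2 (factorial args all ≥0)
  k=2: (−1)^0·9.7980/(4)·0.8902^2·0.4555^2 = +0.402794
d^2_{-2,0}(0.9459) = +0.402794
|D^2_{-2,0}|² = |d^2_{-2,0}(β)|² = (+0.402794)² = 0.162243 (the z-rotation phases have unit modulus)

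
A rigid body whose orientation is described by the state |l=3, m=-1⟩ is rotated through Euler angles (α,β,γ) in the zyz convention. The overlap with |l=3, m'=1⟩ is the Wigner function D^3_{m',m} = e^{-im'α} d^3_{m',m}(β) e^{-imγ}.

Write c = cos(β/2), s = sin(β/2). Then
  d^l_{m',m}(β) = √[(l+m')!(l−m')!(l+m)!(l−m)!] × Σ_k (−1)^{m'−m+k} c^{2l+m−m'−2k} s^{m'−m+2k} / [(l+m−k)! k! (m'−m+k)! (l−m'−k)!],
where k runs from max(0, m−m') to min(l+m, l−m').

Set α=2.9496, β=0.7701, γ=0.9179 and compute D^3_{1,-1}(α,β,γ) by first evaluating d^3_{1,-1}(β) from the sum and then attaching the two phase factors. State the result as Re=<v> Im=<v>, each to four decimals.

Re=-0.2182 Im=-0.4393

First d^3_{1,-1}(β=0.7701), then the phase factors e^{-i(1)α} and e^{-i(-1)γ}:
With c≡cos(β/2)=0.926780 and s≡sin(β/2)=0.375605, N=[24·2·2·24]^{1/2}=48.000000
k: max(0,(-1)−(1))=0 … min(3+(-1),3−(1))=2
  k=0: (−1)^2·48.0000/(8)·0.9268^4·0.3756^2 = +0.624484
  k=1: (−1)^3·48.0000/(6)·0.9268^2·0.3756^4 = -0.136764
  k=2: (−1)^4·48.0000/(48)·0.9268^0·0.3756^6 = +0.002808
d^3_{1,-1}(0.7701) = +0.624484 -0.136764 +0.002808 = +0.490528
Phases: e^{-i·(1)·2.9496}=-0.981626-0.190815i, e^{-i·(-1)·0.9179}=+0.607490+0.794328i ⇒ D=-0.218166-0.439342i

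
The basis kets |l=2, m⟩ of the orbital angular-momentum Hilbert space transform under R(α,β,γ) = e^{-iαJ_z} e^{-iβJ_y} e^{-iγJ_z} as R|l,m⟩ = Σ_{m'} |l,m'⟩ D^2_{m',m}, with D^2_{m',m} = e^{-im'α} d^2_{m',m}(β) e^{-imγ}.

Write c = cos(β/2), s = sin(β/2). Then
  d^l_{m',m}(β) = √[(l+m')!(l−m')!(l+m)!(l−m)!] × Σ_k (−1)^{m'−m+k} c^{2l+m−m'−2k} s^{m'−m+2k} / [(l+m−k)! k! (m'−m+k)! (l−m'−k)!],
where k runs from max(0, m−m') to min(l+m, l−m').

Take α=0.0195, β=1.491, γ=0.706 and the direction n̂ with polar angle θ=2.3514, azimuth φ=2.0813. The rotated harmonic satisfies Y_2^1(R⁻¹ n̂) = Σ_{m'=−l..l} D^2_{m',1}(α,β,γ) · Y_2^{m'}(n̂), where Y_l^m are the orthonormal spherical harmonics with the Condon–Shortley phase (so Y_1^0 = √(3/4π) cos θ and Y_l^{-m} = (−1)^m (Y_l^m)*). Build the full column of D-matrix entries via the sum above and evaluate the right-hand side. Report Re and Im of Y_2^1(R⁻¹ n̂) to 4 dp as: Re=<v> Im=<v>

Re=0.2772 Im=0.0118

Need the full column D^2_{m',1} for m'=−2..2 at α=0.0195, β=1.491, γ=0.706.
cos(β/2)=0.734749, sin(β/2)=0.678339
d^2_{-2,1}: single k=3 term ⇒ +0.458680;  D = +0.360376-0.283754i
d^2_{-1,1}: k∈[2..3] ⇒ +0.745235 -0.211733 = +0.533502;  D = +0.412647-0.338152i
d^2_{0,1}: k∈[1..2] ⇒ +0.659082 -0.561766 = +0.097316;  D = +0.074054-0.063138i
d^2_{1,1}: k∈[0..1] ⇒ +0.291444 -0.745235 = -0.453790;  D = -0.339511+0.301094i
d^2_{2,1}: single k=0 term ⇒ -0.538138;  D = -0.395579+0.364842i
Y_2^{m'}(θ=2.3514,φ=2.0813) and Σ D·Y over m':
  (+0.3604-0.2838i)·(-0.1019+0.1663i)  (+0.4126-0.3382i)·(+0.1887+0.3370i)  (+0.0741-0.0631i)·(+0.1532+0.0000i)  (-0.3395+0.3011i)·(-0.1887+0.3370i)  (-0.3956+0.3648i)·(-0.1019-0.1663i)
Y_2^1(R⁻¹ n̂) = +0.277205+0.011751i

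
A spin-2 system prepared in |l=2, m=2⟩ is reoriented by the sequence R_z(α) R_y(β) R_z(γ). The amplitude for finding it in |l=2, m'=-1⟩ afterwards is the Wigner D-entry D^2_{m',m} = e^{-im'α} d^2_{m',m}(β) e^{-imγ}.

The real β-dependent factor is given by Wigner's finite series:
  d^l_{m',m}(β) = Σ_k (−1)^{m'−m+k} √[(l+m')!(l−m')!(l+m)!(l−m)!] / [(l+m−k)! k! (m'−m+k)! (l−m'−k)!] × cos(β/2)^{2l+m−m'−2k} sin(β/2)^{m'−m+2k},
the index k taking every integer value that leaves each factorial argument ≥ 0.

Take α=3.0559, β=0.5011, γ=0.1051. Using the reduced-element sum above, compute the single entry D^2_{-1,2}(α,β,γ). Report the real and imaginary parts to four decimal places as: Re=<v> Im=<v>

Re=-0.0282 Im=0.0086

First d^2_{-1,2}(β=0.5011), then the phase factors e^{-i(-1)α} and e^{-i(2)γ}:
Half-angle: c=0.968776, s=0.247937. N=√(1·6·24·1)=12.000000
k: max(0,(2)−(-1))=3 … min(2+(2),2−(-1))=3
  k=3: (−1)^0·12.0000/(6)·0.9688^1·0.2479^3 = +0.029531
d^2_{-1,2}(0.5011) = +0.029531
Attach z-rotation phases: D = e^{-i(-1)(3.0559)}·(+0.029531)·e^{-i(2)(0.1051)} = -0.028248+0.008611i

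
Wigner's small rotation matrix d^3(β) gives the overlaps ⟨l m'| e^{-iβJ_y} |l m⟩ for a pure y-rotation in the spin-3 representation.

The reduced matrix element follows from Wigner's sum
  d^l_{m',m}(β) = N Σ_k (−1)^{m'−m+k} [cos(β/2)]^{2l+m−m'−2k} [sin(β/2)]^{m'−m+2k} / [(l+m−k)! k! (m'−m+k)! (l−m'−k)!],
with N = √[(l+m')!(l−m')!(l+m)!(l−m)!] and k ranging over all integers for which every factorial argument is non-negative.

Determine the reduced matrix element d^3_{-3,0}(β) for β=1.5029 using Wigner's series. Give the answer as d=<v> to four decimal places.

d=0.5552

d^3_{-3,0}(β=1.5029) via Wigner's sum:
Half-angle: c=0.730700, s=0.682699. N=√(1·720·6·6)=160.996894
The bounds max(0,m−m')=3 and min(l+m,l−m')=3 give 1 term
  k=3: (−1)^0·160.9969/(36)·0.7307^3·0.6827^3 = +0.555162
d^3_{-3,0}(1.5029) = +0.555162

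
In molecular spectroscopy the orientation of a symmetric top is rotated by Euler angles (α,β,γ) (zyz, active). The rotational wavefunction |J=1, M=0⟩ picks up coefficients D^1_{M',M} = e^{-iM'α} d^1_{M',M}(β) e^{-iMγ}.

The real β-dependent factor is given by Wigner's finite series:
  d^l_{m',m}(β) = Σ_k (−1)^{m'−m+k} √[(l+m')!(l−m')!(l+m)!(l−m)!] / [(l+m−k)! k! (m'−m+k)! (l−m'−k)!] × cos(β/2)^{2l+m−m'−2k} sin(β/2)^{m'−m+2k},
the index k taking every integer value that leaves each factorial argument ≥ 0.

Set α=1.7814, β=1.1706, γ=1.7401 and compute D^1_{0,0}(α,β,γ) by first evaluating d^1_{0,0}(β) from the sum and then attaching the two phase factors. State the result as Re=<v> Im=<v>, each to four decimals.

Re=0.3896 Im=0.0000

Split into d^1_{0,0}(β=1.1706) × two z-phases.
Half-angle: c=0.833546, s=0.552449. N=√(1·1·1·1)=1.000000
k: max(0,(0)−(0))=0 … min(1+(0),1−(0))=1
  k=0: (−1)^0·1.0000/(1)·0.8335^2·0.5524^0 = +0.694800
  k=1: (−1)^1·1.0000/(1)·0.8335^0·0.5524^2 = -0.305200
d^1_{0,0}(1.1706) = +0.694800 -0.305200 = +0.389599
Attach z-rotation phases: D = e^{-i(0)(1.7814)}·(+0.389599)·e^{-i(0)(1.7401)} = +0.389599+0.000000i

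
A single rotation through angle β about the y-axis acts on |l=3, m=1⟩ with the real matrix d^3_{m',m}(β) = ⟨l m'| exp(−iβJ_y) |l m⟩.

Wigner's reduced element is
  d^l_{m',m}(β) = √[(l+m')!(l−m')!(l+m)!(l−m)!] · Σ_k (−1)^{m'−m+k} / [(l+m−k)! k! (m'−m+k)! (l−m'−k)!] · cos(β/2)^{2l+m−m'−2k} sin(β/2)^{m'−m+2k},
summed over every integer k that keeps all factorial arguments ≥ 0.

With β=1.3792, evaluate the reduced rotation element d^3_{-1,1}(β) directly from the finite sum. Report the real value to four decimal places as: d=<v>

d^3_{-1,1}(β=1.3792) via Wigner's sum:
c=cos(1.3792/2)=0.771501, s=sin(1.3792/2)=0.636229; N=√[2·24·24·2]=48.000000
k: max(0,(1)−(-1))=2 … min(3+(1),3−(-1))=4
  k=2: (−1)^0·48.0000/(8)·0.7715^4·0.6362^2 = +0.860444
  k=3: (−1)^1·48.0000/(6)·0.7715^2·0.6362^4 = -0.780217
  k=4: (−1)^2·48.0000/(48)·0.7715^0·0.6362^6 = +0.066325
d^3_{-1,1}(1.3792) = +0.860444 -0.780217 +0.066325 = +0.146553

d=0.1466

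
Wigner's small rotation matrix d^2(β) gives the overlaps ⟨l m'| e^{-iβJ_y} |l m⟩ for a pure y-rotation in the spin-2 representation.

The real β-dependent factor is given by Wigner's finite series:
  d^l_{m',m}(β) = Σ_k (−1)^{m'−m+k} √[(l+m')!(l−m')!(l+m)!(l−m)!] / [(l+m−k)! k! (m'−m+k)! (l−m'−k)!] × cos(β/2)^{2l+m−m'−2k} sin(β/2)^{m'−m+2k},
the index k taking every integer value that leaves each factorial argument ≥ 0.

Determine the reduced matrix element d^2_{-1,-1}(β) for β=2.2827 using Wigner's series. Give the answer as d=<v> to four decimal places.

d^2_{-1,-1}(β=2.2827) via Wigner's sum:
Half-angle: c=0.416367, s=0.909196. N=√(1·6·1·6)=6.000000
Admissible k: 0..1 (factorial args all ≥0)
  k=0: (−1)^0·6.0000/(6)·0.4164^4·0.9092^0 = +0.030054
  k=1: (−1)^1·6.0000/(2)·0.4164^2·0.9092^2 = -0.429923
d^2_{-1,-1}(2.2827) = +0.030054 -0.429923 = -0.399868

d=-0.3999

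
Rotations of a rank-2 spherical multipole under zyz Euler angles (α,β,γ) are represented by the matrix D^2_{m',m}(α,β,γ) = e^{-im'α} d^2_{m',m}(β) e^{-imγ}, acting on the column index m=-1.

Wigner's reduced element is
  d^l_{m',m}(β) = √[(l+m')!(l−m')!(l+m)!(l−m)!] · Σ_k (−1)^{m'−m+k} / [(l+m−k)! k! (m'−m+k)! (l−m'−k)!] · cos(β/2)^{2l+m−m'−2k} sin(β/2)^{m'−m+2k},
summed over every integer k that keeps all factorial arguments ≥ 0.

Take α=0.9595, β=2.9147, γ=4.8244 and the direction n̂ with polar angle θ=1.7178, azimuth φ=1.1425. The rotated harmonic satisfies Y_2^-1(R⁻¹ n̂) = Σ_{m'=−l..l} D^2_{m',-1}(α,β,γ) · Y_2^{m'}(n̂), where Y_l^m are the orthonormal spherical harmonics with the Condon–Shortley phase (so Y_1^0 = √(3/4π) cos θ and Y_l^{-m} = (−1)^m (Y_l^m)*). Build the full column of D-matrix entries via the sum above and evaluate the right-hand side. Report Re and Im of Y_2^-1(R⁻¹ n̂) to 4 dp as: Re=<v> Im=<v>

Need the full column D^2_{m',-1} for m'=−2..2 at α=0.9595, β=2.9147, γ=4.8244.
cos(β/2)=0.113203, sin(β/2)=0.993572
d^2_{-2,-1}: single k=1 term ⇒ +0.002883;  D = +0.002583+0.001280i
d^2_{-1,-1}: k∈[0..1] ⇒ +0.000164 -0.037952 = -0.037788;  D = -0.033175+0.018093i
d^2_{0,-1}: k∈[0..1] ⇒ -0.003531 +0.271977 = +0.268446;  D = +0.030006-0.266764i
d^2_{1,-1}: k∈[0..1] ⇒ +0.037952 -0.974534 = -0.936582;  D = +0.702081+0.619893i
d^2_{2,-1}: single k=0 term ⇒ -0.222068;  D = +0.215903-0.051965i
Y_2^{m'}(θ=1.7178,φ=1.1425) and Σ D·Y over m':
  (+0.0026+0.0013i)·(-0.2476-0.2856i)  (-0.0332+0.0181i)·(-0.0465+0.1018i)  (+0.0300-0.2668i)·(-0.2951+0.0000i)  (+0.7021+0.6199i)·(+0.0465+0.1018i)  (+0.2159-0.0520i)·(-0.2476+0.2856i)
Y_2^-1(R⁻¹ n̂) = -0.078524+0.248286i

Re=-0.0785 Im=0.2483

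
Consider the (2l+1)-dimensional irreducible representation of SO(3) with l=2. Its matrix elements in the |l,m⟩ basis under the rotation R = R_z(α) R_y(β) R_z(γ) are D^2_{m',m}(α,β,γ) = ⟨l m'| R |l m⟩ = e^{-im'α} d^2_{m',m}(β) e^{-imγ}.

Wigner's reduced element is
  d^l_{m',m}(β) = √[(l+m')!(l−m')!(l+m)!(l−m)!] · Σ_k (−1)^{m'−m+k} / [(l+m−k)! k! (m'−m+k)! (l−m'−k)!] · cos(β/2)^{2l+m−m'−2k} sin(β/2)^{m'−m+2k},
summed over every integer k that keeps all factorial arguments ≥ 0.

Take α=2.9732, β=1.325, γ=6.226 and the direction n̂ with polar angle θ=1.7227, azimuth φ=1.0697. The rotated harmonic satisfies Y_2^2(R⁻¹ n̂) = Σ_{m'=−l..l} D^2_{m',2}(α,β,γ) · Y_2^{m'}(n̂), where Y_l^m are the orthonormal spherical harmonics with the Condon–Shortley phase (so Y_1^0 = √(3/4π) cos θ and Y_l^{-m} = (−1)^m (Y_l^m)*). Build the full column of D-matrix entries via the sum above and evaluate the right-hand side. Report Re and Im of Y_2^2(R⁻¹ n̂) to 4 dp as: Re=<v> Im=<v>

Re=-0.3276 Im=-0.0872

Need the full column D^2_{m',2} for m'=−2..2 at α=2.9732, β=1.325, γ=6.226.
cos(β/2)=0.788457, sin(β/2)=0.615090
d^2_{-2,2}: single k=4 term ⇒ +0.143138;  D = +0.139612-0.031574i
d^2_{-1,2}: single k=3 term ⇒ +0.366964;  D = -0.366429+0.019815i
d^2_{0,2}: single k=2 term ⇒ +0.576115;  D = +0.572351+0.065747i
d^2_{1,2}: single k=1 term ⇒ +0.602980;  D = -0.579034-0.168237i
d^2_{2,2}: single k=0 term ⇒ +0.386467;  D = +0.347798+0.168502i
Y_2^{m'}(θ=1.7227,φ=1.0697) and Σ D·Y over m':
  (+0.1396-0.0316i)·(-0.2032-0.3180i)  (-0.3664+0.0198i)·(-0.0555+0.1013i)  (+0.5724+0.0657i)·(-0.2937+0.0000i)  (-0.5790-0.1682i)·(+0.0555+0.1013i)  (+0.3478+0.1685i)·(-0.2032+0.3180i)
Y_2^2(R⁻¹ n̂) = -0.327562-0.087188i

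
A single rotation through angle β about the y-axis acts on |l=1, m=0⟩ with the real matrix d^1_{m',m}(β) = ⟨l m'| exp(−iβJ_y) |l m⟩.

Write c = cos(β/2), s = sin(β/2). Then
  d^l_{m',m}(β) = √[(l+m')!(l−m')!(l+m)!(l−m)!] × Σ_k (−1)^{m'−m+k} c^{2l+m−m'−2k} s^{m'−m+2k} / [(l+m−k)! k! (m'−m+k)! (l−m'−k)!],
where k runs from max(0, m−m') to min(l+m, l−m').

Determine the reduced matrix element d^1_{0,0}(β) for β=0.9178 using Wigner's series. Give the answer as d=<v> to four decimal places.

d=0.6076

d^1_{0,0}(β=0.9178) via Wigner's sum:
c=cos(0.9178/2)=0.896540, s=sin(0.9178/2)=0.442962; N=√[1·1·1·1]=1.000000
Admissible k: 0..1 (factorial args all ≥0)
  k=0: (−1)^0·1.0000/(1)·0.8965^2·0.4430^0 = +0.803785
  k=1: (−1)^1·1.0000/(1)·0.8965^0·0.4430^2 = -0.196215
d^1_{0,0}(0.9178) = +0.803785 -0.196215 = +0.607569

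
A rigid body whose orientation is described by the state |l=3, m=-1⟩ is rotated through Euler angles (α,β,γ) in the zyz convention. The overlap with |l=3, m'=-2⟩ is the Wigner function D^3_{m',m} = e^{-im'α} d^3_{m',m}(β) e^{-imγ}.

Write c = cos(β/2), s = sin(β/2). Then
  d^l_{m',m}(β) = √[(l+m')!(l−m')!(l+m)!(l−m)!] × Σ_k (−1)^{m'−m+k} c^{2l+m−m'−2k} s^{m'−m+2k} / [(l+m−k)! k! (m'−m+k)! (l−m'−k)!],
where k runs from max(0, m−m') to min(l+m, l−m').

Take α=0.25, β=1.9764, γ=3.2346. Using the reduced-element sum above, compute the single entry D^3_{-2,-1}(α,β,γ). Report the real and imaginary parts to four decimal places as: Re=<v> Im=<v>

D^3_{-2,-1}(0.25,1.9764,3.2346) = e^{-i·-2·0.25}·d^3_{-2,-1}(1.9764)·e^{-i·-1·3.2346}. Compute d first:
Half-angle: c=0.550194, s=0.835037. N=√(1·120·2·24)=75.894664
The bounds max(0,m−m')=1 and min(l+m,l−m')=2 give 2 terms
  k=1: (−1)^0·75.8947/(24)·0.5502^5·0.8350^1 = +0.133133
  k=2: (−1)^1·75.8947/(12)·0.5502^3·0.8350^3 = -0.613330
d^3_{-2,-1}(1.9764) = +0.133133 -0.613330 = -0.480198
D = (+0.877583+0.479426i)·(-0.480198)·(-0.995678-0.092873i) = +0.398210+0.268362i

Re=0.3982 Im=0.2684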